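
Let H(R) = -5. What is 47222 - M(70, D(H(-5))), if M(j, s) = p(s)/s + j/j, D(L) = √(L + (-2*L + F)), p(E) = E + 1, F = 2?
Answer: 47220 - √7/7 ≈ 47220.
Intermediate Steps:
p(E) = 1 + E
D(L) = √(2 - L) (D(L) = √(L + (-2*L + 2)) = √(L + (2 - 2*L)) = √(2 - L))
M(j, s) = 1 + (1 + s)/s (M(j, s) = (1 + s)/s + j/j = (1 + s)/s + 1 = 1 + (1 + s)/s)
47222 - M(70, D(H(-5))) = 47222 - (2 + 1/(√(2 - 1*(-5)))) = 47222 - (2 + 1/(√(2 + 5))) = 47222 - (2 + 1/(√7)) = 47222 - (2 + √7/7) = 47222 + (-2 - √7/7) = 47220 - √7/7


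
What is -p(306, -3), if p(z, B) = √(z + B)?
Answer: -√303 ≈ -17.407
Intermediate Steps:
p(z, B) = √(B + z)
-p(306, -3) = -√(-3 + 306) = -√303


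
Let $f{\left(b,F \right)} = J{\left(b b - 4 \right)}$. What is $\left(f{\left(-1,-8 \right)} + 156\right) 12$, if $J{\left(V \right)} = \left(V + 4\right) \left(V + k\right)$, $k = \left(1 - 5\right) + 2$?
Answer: $1812$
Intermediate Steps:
$k = -2$ ($k = -4 + 2 = -2$)
$J{\left(V \right)} = \left(-2 + V\right) \left(4 + V\right)$ ($J{\left(V \right)} = \left(V + 4\right) \left(V - 2\right) = \left(4 + V\right) \left(-2 + V\right) = \left(-2 + V\right) \left(4 + V\right)$)
$f{\left(b,F \right)} = -16 + \left(-4 + b^{2}\right)^{2} + 2 b^{2}$ ($f{\left(b,F \right)} = -8 + \left(b b - 4\right)^{2} + 2 \left(b b - 4\right) = -8 + \left(b^{2} - 4\right)^{2} + 2 \left(b^{2} - 4\right) = -8 + \left(-4 + b^{2}\right)^{2} + 2 \left(-4 + b^{2}\right) = -8 + \left(-4 + b^{2}\right)^{2} + \left(-8 + 2 b^{2}\right) = -16 + \left(-4 + b^{2}\right)^{2} + 2 b^{2}$)
$\left(f{\left(-1,-8 \right)} + 156\right) 12 = \left(\left(-1\right)^{2} \left(-6 + \left(-1\right)^{2}\right) + 156\right) 12 = \left(1 \left(-6 + 1\right) + 156\right) 12 = \left(1 \left(-5\right) + 156\right) 12 = \left(-5 + 156\right) 12 = 151 \cdot 12 = 1812$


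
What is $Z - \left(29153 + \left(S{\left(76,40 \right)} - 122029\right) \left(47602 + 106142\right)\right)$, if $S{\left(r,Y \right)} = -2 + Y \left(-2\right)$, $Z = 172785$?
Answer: $18773977216$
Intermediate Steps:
$S{\left(r,Y \right)} = -2 - 2 Y$
$Z - \left(29153 + \left(S{\left(76,40 \right)} - 122029\right) \left(47602 + 106142\right)\right) = 172785 - \left(29153 + \left(\left(-2 - 80\right) - 122029\right) \left(47602 + 106142\right)\right) = 172785 - \left(29153 + \left(\left(-2 - 80\right) - 122029\right) 153744\right) = 172785 - \left(29153 + \left(-82 - 122029\right) 153744\right) = 172785 - \left(29153 - 18773833584\right) = 172785 - -18773804431 = 172785 + 18773804431 = 18773977216$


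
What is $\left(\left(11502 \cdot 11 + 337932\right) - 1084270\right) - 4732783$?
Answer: $-5352599$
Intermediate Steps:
$\left(\left(11502 \cdot 11 + 337932\right) - 1084270\right) - 4732783 = \left(\left(126522 + 337932\right) - 1084270\right) - 4732783 = \left(464454 - 1084270\right) - 4732783 = -619816 - 4732783 = -5352599$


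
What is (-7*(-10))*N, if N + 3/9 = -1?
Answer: -280/3 ≈ -93.333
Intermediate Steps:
N = -4/3 (N = -⅓ - 1 = -4/3 ≈ -1.3333)
(-7*(-10))*N = -7*(-10)*(-4/3) = 70*(-4/3) = -280/3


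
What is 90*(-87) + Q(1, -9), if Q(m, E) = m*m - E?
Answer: -7820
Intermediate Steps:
Q(m, E) = m² - E
90*(-87) + Q(1, -9) = 90*(-87) + (1² - 1*(-9)) = -7830 + (1 + 9) = -7830 + 10 = -7820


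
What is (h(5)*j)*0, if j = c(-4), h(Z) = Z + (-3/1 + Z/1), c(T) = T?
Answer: 0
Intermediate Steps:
h(Z) = -3 + 2*Z (h(Z) = Z + (-3*1 + Z*1) = Z + (-3 + Z) = -3 + 2*Z)
j = -4
(h(5)*j)*0 = ((-3 + 2*5)*(-4))*0 = ((-3 + 10)*(-4))*0 = (7*(-4))*0 = -28*0 = 0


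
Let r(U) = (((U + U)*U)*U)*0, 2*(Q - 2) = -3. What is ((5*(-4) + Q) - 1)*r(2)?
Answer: 0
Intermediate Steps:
Q = ½ (Q = 2 + (½)*(-3) = 2 - 3/2 = ½ ≈ 0.50000)
r(U) = 0 (r(U) = (((2*U)*U)*U)*0 = ((2*U²)*U)*0 = (2*U³)*0 = 0)
((5*(-4) + Q) - 1)*r(2) = ((5*(-4) + ½) - 1)*0 = ((-20 + ½) - 1)*0 = (-39/2 - 1)*0 = -41/2*0 = 0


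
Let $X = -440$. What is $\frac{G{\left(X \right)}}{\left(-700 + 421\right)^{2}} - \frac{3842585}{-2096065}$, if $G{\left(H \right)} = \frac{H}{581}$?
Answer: $\frac{1121176584527}{611586072783} \approx 1.8332$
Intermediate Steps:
$G{\left(H \right)} = \frac{H}{581}$ ($G{\left(H \right)} = H \frac{1}{581} = \frac{H}{581}$)
$\frac{G{\left(X \right)}}{\left(-700 + 421\right)^{2}} - \frac{3842585}{-2096065} = \frac{\frac{1}{581} \left(-440\right)}{\left(-700 + 421\right)^{2}} - \frac{3842585}{-2096065} = - \frac{440}{581 \left(-279\right)^{2}} - - \frac{768517}{419213} = - \frac{440}{581 \cdot 77841} + \frac{768517}{419213} = \left(- \frac{440}{581}\right) \frac{1}{77841} + \frac{768517}{419213} = - \frac{440}{45225621} + \frac{768517}{419213} = \frac{1121176584527}{611586072783}$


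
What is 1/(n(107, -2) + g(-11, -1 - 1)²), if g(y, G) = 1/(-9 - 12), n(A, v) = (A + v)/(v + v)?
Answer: -1764/46301 ≈ -0.038099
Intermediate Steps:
n(A, v) = (A + v)/(2*v) (n(A, v) = (A + v)/((2*v)) = (A + v)*(1/(2*v)) = (A + v)/(2*v))
g(y, G) = -1/21 (g(y, G) = 1/(-21) = -1/21)
1/(n(107, -2) + g(-11, -1 - 1)²) = 1/((½)*(107 - 2)/(-2) + (-1/21)²) = 1/((½)*(-½)*105 + 1/441) = 1/(-105/4 + 1/441) = 1/(-46301/1764) = -1764/46301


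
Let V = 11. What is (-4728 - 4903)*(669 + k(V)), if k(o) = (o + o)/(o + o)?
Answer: -6452770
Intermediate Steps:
k(o) = 1 (k(o) = (2*o)/((2*o)) = (2*o)*(1/(2*o)) = 1)
(-4728 - 4903)*(669 + k(V)) = (-4728 - 4903)*(669 + 1) = -9631*670 = -6452770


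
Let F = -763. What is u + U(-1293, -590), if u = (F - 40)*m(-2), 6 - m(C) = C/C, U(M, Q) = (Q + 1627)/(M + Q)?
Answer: -7561282/1883 ≈ -4015.6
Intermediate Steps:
U(M, Q) = (1627 + Q)/(M + Q)
m(C) = 5 (m(C) = 6 - C/C = 6 - 1*1 = 6 - 1 = 5)
u = -4015 (u = (-763 - 40)*5 = -803*5 = -4015)
u + U(-1293, -590) = -4015 + (1627 - 590)/(-1293 - 590) = -4015 + 1037/(-1883) = -4015 - 1/1883*1037 = -4015 - 1037/1883 = -7561282/1883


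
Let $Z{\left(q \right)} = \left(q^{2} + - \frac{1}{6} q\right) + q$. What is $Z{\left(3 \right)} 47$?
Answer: $\frac{1081}{2} \approx 540.5$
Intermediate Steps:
$Z{\left(q \right)} = q^{2} + \frac{5 q}{6}$ ($Z{\left(q \right)} = \left(q^{2} + \left(-1\right) \frac{1}{6} q\right) + q = \left(q^{2} - \frac{q}{6}\right) + q = q^{2} + \frac{5 q}{6}$)
$Z{\left(3 \right)} 47 = \frac{1}{6} \cdot 3 \left(5 + 6 \cdot 3\right) 47 = \frac{1}{6} \cdot 3 \left(5 + 18\right) 47 = \frac{1}{6} \cdot 3 \cdot 23 \cdot 47 = \frac{23}{2} \cdot 47 = \frac{1081}{2}$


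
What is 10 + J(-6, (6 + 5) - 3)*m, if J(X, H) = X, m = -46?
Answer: 286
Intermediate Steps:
10 + J(-6, (6 + 5) - 3)*m = 10 - 6*(-46) = 10 + 276 = 286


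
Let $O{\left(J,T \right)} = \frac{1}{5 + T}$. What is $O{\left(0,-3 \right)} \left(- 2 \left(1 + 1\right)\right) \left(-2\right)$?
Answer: $4$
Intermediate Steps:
$O{\left(0,-3 \right)} \left(- 2 \left(1 + 1\right)\right) \left(-2\right) = \frac{\left(-2\right) \left(1 + 1\right)}{5 - 3} \left(-2\right) = \frac{\left(-2\right) 2}{2} \left(-2\right) = \frac{1}{2} \left(-4\right) \left(-2\right) = \left(-2\right) \left(-2\right) = 4$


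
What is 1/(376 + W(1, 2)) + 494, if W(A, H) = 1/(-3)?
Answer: 556741/1127 ≈ 494.00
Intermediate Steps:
W(A, H) = -⅓
1/(376 + W(1, 2)) + 494 = 1/(376 - ⅓) + 494 = 1/(1127/3) + 494 = 3/1127 + 494 = 556741/1127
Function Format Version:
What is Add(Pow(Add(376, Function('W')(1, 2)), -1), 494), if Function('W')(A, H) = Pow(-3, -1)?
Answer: Rational(556741, 1127) ≈ 494.00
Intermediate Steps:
Function('W')(A, H) = Rational(-1, 3)
Add(Pow(Add(376, Function('W')(1, 2)), -1), 494) = Add(Pow(Add(376, Rational(-1, 3)), -1), 494) = Add(Pow(Rational(1127, 3), -1), 494) = Add(Rational(3, 1127), 494) = Rational(556741, 1127)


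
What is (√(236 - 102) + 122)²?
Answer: (122 + √134)² ≈ 17843.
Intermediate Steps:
(√(236 - 102) + 122)² = (√134 + 122)² = (122 + √134)²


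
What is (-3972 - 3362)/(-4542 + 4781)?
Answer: -7334/239 ≈ -30.686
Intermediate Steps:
(-3972 - 3362)/(-4542 + 4781) = -7334/239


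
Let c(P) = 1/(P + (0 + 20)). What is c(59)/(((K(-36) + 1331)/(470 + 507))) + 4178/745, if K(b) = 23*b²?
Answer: 10278528483/1832685845 ≈ 5.6085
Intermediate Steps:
c(P) = 1/(20 + P) (c(P) = 1/(P + 20) = 1/(20 + P))
c(59)/(((K(-36) + 1331)/(470 + 507))) + 4178/745 = 1/((20 + 59)*(((23*(-36)² + 1331)/(470 + 507)))) + 4178/745 = 1/(79*(((23*1296 + 1331)/977))) + 4178*(1/745) = 1/(79*(((29808 + 1331)*(1/977)))) + 4178/745 = 1/(79*((31139*(1/977)))) + 4178/745 = 1/(79*(31139/977)) + 4178/745 = (1/79)*(977/31139) + 4178/745 = 977/2459981 + 4178/745 = 10278528483/1832685845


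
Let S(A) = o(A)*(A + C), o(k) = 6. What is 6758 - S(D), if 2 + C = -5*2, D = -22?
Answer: 6962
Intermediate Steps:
C = -12 (C = -2 - 5*2 = -2 - 10 = -12)
S(A) = -72 + 6*A (S(A) = 6*(A - 12) = 6*(-12 + A) = -72 + 6*A)
6758 - S(D) = 6758 - (-72 + 6*(-22)) = 6758 - (-72 - 132) = 6758 - 1*(-204) = 6758 + 204 = 6962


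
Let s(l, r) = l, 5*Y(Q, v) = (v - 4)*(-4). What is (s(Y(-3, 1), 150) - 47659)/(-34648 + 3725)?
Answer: 238283/154615 ≈ 1.5411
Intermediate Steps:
Y(Q, v) = 16/5 - 4*v/5 (Y(Q, v) = ((v - 4)*(-4))/5 = ((-4 + v)*(-4))/5 = (16 - 4*v)/5 = 16/5 - 4*v/5)
(s(Y(-3, 1), 150) - 47659)/(-34648 + 3725) = ((16/5 - ⅘*1) - 47659)/(-34648 + 3725) = ((16/5 - ⅘) - 47659)/(-30923) = (12/5 - 47659)*(-1/30923) = -238283/5*(-1/30923) = 238283/154615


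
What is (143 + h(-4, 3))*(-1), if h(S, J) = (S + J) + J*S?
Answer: -130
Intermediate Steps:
h(S, J) = J + S + J*S (h(S, J) = (J + S) + J*S = J + S + J*S)
(143 + h(-4, 3))*(-1) = (143 + (3 - 4 + 3*(-4)))*(-1) = (143 + (3 - 4 - 12))*(-1) = (143 - 13)*(-1) = 130*(-1) = -130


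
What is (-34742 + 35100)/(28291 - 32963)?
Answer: -179/2336 ≈ -0.076627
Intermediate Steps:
(-34742 + 35100)/(28291 - 32963) = 358/(-4672) = 358*(-1/4672) = -179/2336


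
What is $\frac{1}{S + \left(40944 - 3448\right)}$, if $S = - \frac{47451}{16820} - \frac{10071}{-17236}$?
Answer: $\frac{18119345}{679362430669} \approx 2.6671 \cdot 10^{-5}$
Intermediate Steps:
$S = - \frac{40529451}{18119345}$ ($S = \left(-47451\right) \frac{1}{16820} - - \frac{10071}{17236} = - \frac{47451}{16820} + \frac{10071}{17236} = - \frac{40529451}{18119345} \approx -2.2368$)
$\frac{1}{S + \left(40944 - 3448\right)} = \frac{1}{- \frac{40529451}{18119345} + \left(40944 - 3448\right)} = \frac{1}{- \frac{40529451}{18119345} + 37496} = \frac{1}{\frac{679362430669}{18119345}} = \frac{18119345}{679362430669}$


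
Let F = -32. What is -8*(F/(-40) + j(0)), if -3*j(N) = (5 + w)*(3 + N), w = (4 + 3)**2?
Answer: 2128/5 ≈ 425.60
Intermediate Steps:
w = 49 (w = 7**2 = 49)
j(N) = -54 - 18*N (j(N) = -(5 + 49)*(3 + N)/3 = -18*(3 + N) = -(162 + 54*N)/3 = -54 - 18*N)
-8*(F/(-40) + j(0)) = -8*(-32/(-40) + (-54 - 18*0)) = -8*(-32*(-1/40) + (-54 + 0)) = -8*(4/5 - 54) = -8*(-266/5) = 2128/5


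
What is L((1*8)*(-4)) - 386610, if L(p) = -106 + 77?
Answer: -386639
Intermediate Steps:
L(p) = -29
L((1*8)*(-4)) - 386610 = -29 - 386610 = -386639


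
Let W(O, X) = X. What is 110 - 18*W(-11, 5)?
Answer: 20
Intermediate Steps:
110 - 18*W(-11, 5) = 110 - 18*5 = 110 - 90 = 20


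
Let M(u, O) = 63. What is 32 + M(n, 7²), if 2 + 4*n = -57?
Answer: 95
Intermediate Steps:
n = -59/4 (n = -½ + (¼)*(-57) = -½ - 57/4 = -59/4 ≈ -14.750)
32 + M(n, 7²) = 32 + 63 = 95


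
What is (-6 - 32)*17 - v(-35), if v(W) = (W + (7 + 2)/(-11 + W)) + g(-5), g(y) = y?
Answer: -27867/46 ≈ -605.80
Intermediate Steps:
v(W) = -5 + W + 9/(-11 + W) (v(W) = (W + (7 + 2)/(-11 + W)) - 5 = (W + 9/(-11 + W)) - 5 = -5 + W + 9/(-11 + W))
(-6 - 32)*17 - v(-35) = (-6 - 32)*17 - (64 + (-35)² - 16*(-35))/(-11 - 35) = -38*17 - (64 + 1225 + 560)/(-46) = -646 - (-1)*1849/46 = -646 - 1*(-1849/46) = -646 + 1849/46 = -27867/46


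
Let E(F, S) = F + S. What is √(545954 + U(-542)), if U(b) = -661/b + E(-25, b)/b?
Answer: 2*√10023893527/271 ≈ 738.89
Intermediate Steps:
U(b) = -661/b + (-25 + b)/b
√(545954 + U(-542)) = √(545954 + (-686 - 542)/(-542)) = √(545954 - 1/542*(-1228)) = √(545954 + 614/271) = √(147954148/271) = 2*√10023893527/271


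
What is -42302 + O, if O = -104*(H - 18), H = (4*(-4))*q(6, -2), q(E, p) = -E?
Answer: -50414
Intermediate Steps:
H = 96 (H = (4*(-4))*(-1*6) = -16*(-6) = 96)
O = -8112 (O = -104*(96 - 18) = -104*78 = -8112)
-42302 + O = -42302 - 8112 = -50414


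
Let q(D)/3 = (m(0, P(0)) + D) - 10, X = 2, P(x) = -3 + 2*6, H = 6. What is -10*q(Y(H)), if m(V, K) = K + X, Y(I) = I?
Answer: -210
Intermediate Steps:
P(x) = 9 (P(x) = -3 + 12 = 9)
m(V, K) = 2 + K (m(V, K) = K + 2 = 2 + K)
q(D) = 3 + 3*D (q(D) = 3*(((2 + 9) + D) - 10) = 3*((11 + D) - 10) = 3*(1 + D) = 3 + 3*D)
-10*q(Y(H)) = -10*(3 + 3*6) = -10*(3 + 18) = -10*21 = -210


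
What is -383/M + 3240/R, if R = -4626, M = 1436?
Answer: -356911/369052 ≈ -0.96710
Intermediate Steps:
-383/M + 3240/R = -383/1436 + 3240/(-4626) = -383*1/1436 + 3240*(-1/4626) = -383/1436 - 180/257 = -356911/369052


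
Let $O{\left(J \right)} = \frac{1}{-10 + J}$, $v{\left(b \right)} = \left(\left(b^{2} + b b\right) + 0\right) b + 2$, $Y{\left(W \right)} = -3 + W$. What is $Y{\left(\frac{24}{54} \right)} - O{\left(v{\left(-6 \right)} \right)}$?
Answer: $- \frac{10111}{3960} \approx -2.5533$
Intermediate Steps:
$v{\left(b \right)} = 2 + 2 b^{3}$ ($v{\left(b \right)} = \left(\left(b^{2} + b^{2}\right) + 0\right) b + 2 = \left(2 b^{2} + 0\right) b + 2 = 2 b^{2} b + 2 = 2 b^{3} + 2 = 2 + 2 b^{3}$)
$Y{\left(\frac{24}{54} \right)} - O{\left(v{\left(-6 \right)} \right)} = \left(-3 + \frac{24}{54}\right) - \frac{1}{-10 + \left(2 + 2 \left(-6\right)^{3}\right)} = \left(-3 + 24 \cdot \frac{1}{54}\right) - \frac{1}{-10 + \left(2 + 2 \left(-216\right)\right)} = \left(-3 + \frac{4}{9}\right) - \frac{1}{-10 + \left(2 - 432\right)} = - \frac{23}{9} - \frac{1}{-10 - 430} = - \frac{23}{9} - \frac{1}{-440} = - \frac{23}{9} - - \frac{1}{440} = - \frac{23}{9} + \frac{1}{440} = - \frac{10111}{3960}$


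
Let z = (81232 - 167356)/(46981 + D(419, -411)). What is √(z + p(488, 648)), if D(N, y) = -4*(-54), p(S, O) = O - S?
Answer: 2*√88086073753/47197 ≈ 12.577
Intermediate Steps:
D(N, y) = 216
z = -86124/47197 (z = (81232 - 167356)/(46981 + 216) = -86124/47197 ≈ -1.8248)
√(z + p(488, 648)) = √(-86124/47197 + (648 - 1*488)) = √(-86124/47197 + (648 - 488)) = √(-86124/47197 + 160) = √(7465396/47197) = 2*√88086073753/47197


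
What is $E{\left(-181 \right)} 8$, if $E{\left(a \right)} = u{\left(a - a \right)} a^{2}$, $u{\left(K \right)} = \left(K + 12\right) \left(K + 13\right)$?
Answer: $40885728$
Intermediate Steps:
$u{\left(K \right)} = \left(12 + K\right) \left(13 + K\right)$
$E{\left(a \right)} = 156 a^{2}$ ($E{\left(a \right)} = \left(156 + \left(a - a\right)^{2} + 25 \left(a - a\right)\right) a^{2} = \left(156 + 0^{2} + 25 \cdot 0\right) a^{2} = \left(156 + 0 + 0\right) a^{2} = 156 a^{2}$)
$E{\left(-181 \right)} 8 = 156 \left(-181\right)^{2} \cdot 8 = 156 \cdot 32761 \cdot 8 = 5110716 \cdot 8 = 40885728$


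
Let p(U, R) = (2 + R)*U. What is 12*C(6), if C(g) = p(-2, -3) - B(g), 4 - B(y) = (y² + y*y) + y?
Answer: 912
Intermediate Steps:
p(U, R) = U*(2 + R)
B(y) = 4 - y - 2*y² (B(y) = 4 - ((y² + y*y) + y) = 4 - ((y² + y²) + y) = 4 - (2*y² + y) = 4 - (y + 2*y²) = 4 + (-y - 2*y²) = 4 - y - 2*y²)
C(g) = -2 + g + 2*g² (C(g) = -2*(2 - 3) - (4 - g - 2*g²) = -2*(-1) + (-4 + g + 2*g²) = 2 + (-4 + g + 2*g²) = -2 + g + 2*g²)
12*C(6) = 12*(-2 + 6 + 2*6²) = 12*(-2 + 6 + 2*36) = 12*(-2 + 6 + 72) = 12*76 = 912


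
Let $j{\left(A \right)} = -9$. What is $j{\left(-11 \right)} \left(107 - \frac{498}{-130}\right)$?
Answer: $- \frac{64836}{65} \approx -997.48$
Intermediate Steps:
$j{\left(-11 \right)} \left(107 - \frac{498}{-130}\right) = - 9 \left(107 - \frac{498}{-130}\right) = - 9 \left(107 - - \frac{249}{65}\right) = - 9 \left(107 + \frac{249}{65}\right) = \left(-9\right) \frac{7204}{65} = - \frac{64836}{65}$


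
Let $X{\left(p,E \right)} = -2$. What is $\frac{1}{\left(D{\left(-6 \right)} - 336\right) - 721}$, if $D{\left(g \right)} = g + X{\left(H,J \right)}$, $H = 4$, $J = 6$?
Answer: $- \frac{1}{1065} \approx -0.00093897$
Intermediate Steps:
$D{\left(g \right)} = -2 + g$ ($D{\left(g \right)} = g - 2 = -2 + g$)
$\frac{1}{\left(D{\left(-6 \right)} - 336\right) - 721} = \frac{1}{\left(\left(-2 - 6\right) - 336\right) - 721} = \frac{1}{\left(-8 - 336\right) - 721} = \frac{1}{-344 - 721} = \frac{1}{-1065} = - \frac{1}{1065}$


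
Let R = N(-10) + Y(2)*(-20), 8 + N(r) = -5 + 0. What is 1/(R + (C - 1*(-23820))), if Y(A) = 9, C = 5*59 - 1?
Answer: 1/23921 ≈ 4.1804e-5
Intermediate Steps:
C = 294 (C = 295 - 1 = 294)
N(r) = -13 (N(r) = -8 + (-5 + 0) = -8 - 5 = -13)
R = -193 (R = -13 + 9*(-20) = -13 - 180 = -193)
1/(R + (C - 1*(-23820))) = 1/(-193 + (294 - 1*(-23820))) = 1/(-193 + (294 + 23820)) = 1/(-193 + 24114) = 1/23921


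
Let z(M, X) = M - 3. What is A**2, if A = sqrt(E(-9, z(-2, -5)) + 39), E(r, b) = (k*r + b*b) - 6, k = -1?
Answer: 67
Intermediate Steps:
z(M, X) = -3 + M
E(r, b) = -6 + b**2 - r (E(r, b) = (-r + b*b) - 6 = (-r + b**2) - 6 = (b**2 - r) - 6 = -6 + b**2 - r)
A = sqrt(67) (A = sqrt((-6 + (-3 - 2)**2 - 1*(-9)) + 39) = sqrt((-6 + (-5)**2 + 9) + 39) = sqrt((-6 + 25 + 9) + 39) = sqrt(28 + 39) = sqrt(67) ≈ 8.1853)
A**2 = (sqrt(67))**2 = 67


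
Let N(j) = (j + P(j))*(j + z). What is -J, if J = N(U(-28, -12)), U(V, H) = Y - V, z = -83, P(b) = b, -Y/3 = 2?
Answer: 2684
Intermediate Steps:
Y = -6 (Y = -3*2 = -6)
U(V, H) = -6 - V
N(j) = 2*j*(-83 + j) (N(j) = (j + j)*(j - 83) = (2*j)*(-83 + j) = 2*j*(-83 + j))
J = -2684 (J = 2*(-6 - 1*(-28))*(-83 + (-6 - 1*(-28))) = 2*(-6 + 28)*(-83 + (-6 + 28)) = 2*22*(-83 + 22) = 2*22*(-61) = -2684)
-J = -1*(-2684) = 2684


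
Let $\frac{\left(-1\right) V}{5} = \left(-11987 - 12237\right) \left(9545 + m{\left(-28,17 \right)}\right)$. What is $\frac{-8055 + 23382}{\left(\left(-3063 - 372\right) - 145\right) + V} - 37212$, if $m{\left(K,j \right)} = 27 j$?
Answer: $- \frac{45089069635473}{1211680900} \approx -37212.0$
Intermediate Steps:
$V = 1211684480$ ($V = - 5 \left(-11987 - 12237\right) \left(9545 + 27 \cdot 17\right) = - 5 \left(- 24224 \left(9545 + 459\right)\right) = - 5 \left(\left(-24224\right) 10004\right) = \left(-5\right) \left(-242336896\right) = 1211684480$)
$\frac{-8055 + 23382}{\left(\left(-3063 - 372\right) - 145\right) + V} - 37212 = \frac{-8055 + 23382}{\left(\left(-3063 - 372\right) - 145\right) + 1211684480} - 37212 = \frac{15327}{\left(-3435 - 145\right) + 1211684480} - 37212 = \frac{15327}{-3580 + 1211684480} - 37212 = \frac{15327}{1211680900} - 37212 = - \frac{45089069635473}{1211680900}$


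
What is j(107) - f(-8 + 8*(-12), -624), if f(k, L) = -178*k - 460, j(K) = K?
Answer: -17945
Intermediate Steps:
f(k, L) = -460 - 178*k
j(107) - f(-8 + 8*(-12), -624) = 107 - (-460 - 178*(-8 + 8*(-12))) = 107 - (-460 - 178*(-8 - 96)) = 107 - (-460 - 178*(-104)) = 107 - (-460 + 18512) = 107 - 1*18052 = 107 - 18052 = -17945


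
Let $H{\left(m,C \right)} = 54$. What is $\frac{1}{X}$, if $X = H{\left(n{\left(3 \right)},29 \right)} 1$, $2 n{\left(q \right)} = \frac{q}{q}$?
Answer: $\frac{1}{54} \approx 0.018519$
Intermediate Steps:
$n{\left(q \right)} = \frac{1}{2}$ ($n{\left(q \right)} = \frac{q \frac{1}{q}}{2} = \frac{1}{2} \cdot 1 = \frac{1}{2}$)
$X = 54$ ($X = 54 \cdot 1 = 54$)
$\frac{1}{X} = \frac{1}{54}$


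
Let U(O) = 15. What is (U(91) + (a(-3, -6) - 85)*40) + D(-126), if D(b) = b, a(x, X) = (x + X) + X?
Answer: -4111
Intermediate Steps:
a(x, X) = x + 2*X (a(x, X) = (X + x) + X = x + 2*X)
(U(91) + (a(-3, -6) - 85)*40) + D(-126) = (15 + ((-3 + 2*(-6)) - 85)*40) - 126 = (15 + ((-3 - 12) - 85)*40) - 126 = (15 + (-15 - 85)*40) - 126 = (15 - 100*40) - 126 = (15 - 4000) - 126 = -3985 - 126 = -4111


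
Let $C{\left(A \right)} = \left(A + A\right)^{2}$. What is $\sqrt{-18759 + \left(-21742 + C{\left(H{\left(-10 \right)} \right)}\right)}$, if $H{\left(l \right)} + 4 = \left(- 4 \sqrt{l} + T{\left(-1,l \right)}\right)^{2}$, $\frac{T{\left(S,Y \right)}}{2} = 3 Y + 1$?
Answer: $\sqrt{32307659 + 11878400 i \sqrt{10}} \approx 6397.4 + 2935.8 i$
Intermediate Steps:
$T{\left(S,Y \right)} = 2 + 6 Y$ ($T{\left(S,Y \right)} = 2 \left(3 Y + 1\right) = 2 \left(1 + 3 Y\right) = 2 + 6 Y$)
$H{\left(l \right)} = -4 + \left(2 - 4 \sqrt{l} + 6 l\right)^{2}$ ($H{\left(l \right)} = -4 + \left(- 4 \sqrt{l} + \left(2 + 6 l\right)\right)^{2} = -4 + \left(2 - 4 \sqrt{l} + 6 l\right)^{2}$)
$C{\left(A \right)} = 4 A^{2}$ ($C{\left(A \right)} = \left(2 A\right)^{2} = 4 A^{2}$)
$\sqrt{-18759 + \left(-21742 + C{\left(H{\left(-10 \right)} \right)}\right)} = \sqrt{-18759 - \left(21742 - 4 \left(-4 + 4 \left(1 - 2 \sqrt{-10} + 3 \left(-10\right)\right)^{2}\right)^{2}\right)} = \sqrt{-18759 - \left(21742 - 4 \left(-4 + 4 \left(1 - 2 i \sqrt{10} - 30\right)^{2}\right)^{2}\right)} = \sqrt{-18759 - \left(21742 - 4 \left(-4 + 4 \left(-29 - 2 i \sqrt{10}\right)^{2}\right)^{2}\right)} = \sqrt{-40501 + 4 \left(-4 + 4 \left(-29 - 2 i \sqrt{10}\right)^{2}\right)^{2}}$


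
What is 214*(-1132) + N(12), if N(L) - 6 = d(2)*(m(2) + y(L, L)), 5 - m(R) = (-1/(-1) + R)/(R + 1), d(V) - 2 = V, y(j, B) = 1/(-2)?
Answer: -242228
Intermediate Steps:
y(j, B) = -½
d(V) = 2 + V
m(R) = 4 (m(R) = 5 - (-1/(-1) + R)/(R + 1) = 5 - (-1*(-1) + R)/(1 + R) = 5 - (1 + R)/(1 + R) = 5 - 1*1 = 5 - 1 = 4)
N(L) = 20 (N(L) = 6 + (2 + 2)*(4 - ½) = 6 + 4*(7/2) = 6 + 14 = 20)
214*(-1132) + N(12) = 214*(-1132) + 20 = -242248 + 20 = -242228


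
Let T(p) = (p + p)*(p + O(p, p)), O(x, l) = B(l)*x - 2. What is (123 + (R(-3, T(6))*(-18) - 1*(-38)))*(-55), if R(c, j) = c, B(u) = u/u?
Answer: -11825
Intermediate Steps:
B(u) = 1
O(x, l) = -2 + x (O(x, l) = 1*x - 2 = x - 2 = -2 + x)
T(p) = 2*p*(-2 + 2*p) (T(p) = (p + p)*(p + (-2 + p)) = (2*p)*(-2 + 2*p) = 2*p*(-2 + 2*p))
(123 + (R(-3, T(6))*(-18) - 1*(-38)))*(-55) = (123 + (-3*(-18) - 1*(-38)))*(-55) = (123 + (54 + 38))*(-55) = (123 + 92)*(-55) = 215*(-55) = -11825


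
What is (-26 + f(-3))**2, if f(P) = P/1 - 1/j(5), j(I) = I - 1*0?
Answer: 21316/25 ≈ 852.64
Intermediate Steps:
j(I) = I (j(I) = I + 0 = I)
f(P) = -1/5 + P (f(P) = P/1 - 1/5 = P*1 - 1*1/5 = P - 1/5 = -1/5 + P)
(-26 + f(-3))**2 = (-26 + (-1/5 - 3))**2 = (-26 - 16/5)**2 = (-146/5)**2 = 21316/25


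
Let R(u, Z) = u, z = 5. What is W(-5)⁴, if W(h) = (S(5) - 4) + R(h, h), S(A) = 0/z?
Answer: 6561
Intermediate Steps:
S(A) = 0 (S(A) = 0/5 = 0*(⅕) = 0)
W(h) = -4 + h (W(h) = (0 - 4) + h = -4 + h)
W(-5)⁴ = (-4 - 5)⁴ = (-9)⁴ = 6561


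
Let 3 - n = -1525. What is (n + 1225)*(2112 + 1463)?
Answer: 9841975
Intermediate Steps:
n = 1528 (n = 3 - 1*(-1525) = 3 + 1525 = 1528)
(n + 1225)*(2112 + 1463) = (1528 + 1225)*(2112 + 1463) = 2753*3575 = 9841975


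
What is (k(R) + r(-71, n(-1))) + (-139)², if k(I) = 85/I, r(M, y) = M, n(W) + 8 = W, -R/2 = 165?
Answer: 1270483/66 ≈ 19250.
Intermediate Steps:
R = -330 (R = -2*165 = -330)
n(W) = -8 + W
(k(R) + r(-71, n(-1))) + (-139)² = (85/(-330) - 71) + (-139)² = (85*(-1/330) - 71) + 19321 = (-17/66 - 71) + 19321 = -4703/66 + 19321 = 1270483/66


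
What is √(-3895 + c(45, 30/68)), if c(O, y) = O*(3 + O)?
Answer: I*√1735 ≈ 41.653*I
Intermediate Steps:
√(-3895 + c(45, 30/68)) = √(-3895 + 45*(3 + 45)) = √(-3895 + 45*48) = √(-3895 + 2160) = √(-1735) = I*√1735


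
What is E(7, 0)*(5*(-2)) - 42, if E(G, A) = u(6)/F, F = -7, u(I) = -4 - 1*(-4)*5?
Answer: -134/7 ≈ -19.143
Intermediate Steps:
u(I) = 16 (u(I) = -4 + 4*5 = -4 + 20 = 16)
E(G, A) = -16/7 (E(G, A) = 16/(-7) = 16*(-⅐) = -16/7)
E(7, 0)*(5*(-2)) - 42 = -80*(-2)/7 - 42 = -16/7*(-10) - 42 = 160/7 - 42 = -134/7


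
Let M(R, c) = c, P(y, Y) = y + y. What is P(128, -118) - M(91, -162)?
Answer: 418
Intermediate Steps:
P(y, Y) = 2*y
P(128, -118) - M(91, -162) = 2*128 - 1*(-162) = 256 + 162 = 418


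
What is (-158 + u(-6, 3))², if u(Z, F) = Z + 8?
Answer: 24336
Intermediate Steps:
u(Z, F) = 8 + Z
(-158 + u(-6, 3))² = (-158 + (8 - 6))² = (-158 + 2)² = (-156)² = 24336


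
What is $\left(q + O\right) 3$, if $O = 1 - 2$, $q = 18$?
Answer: $51$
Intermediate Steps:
$O = -1$ ($O = 1 - 2 = -1$)
$\left(q + O\right) 3 = \left(18 - 1\right) 3 = 17 \cdot 3 = 51$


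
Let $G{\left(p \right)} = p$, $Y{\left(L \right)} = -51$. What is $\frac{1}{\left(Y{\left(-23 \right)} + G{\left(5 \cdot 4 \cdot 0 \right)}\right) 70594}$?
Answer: $- \frac{1}{3600294} \approx -2.7776 \cdot 10^{-7}$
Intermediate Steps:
$\frac{1}{\left(Y{\left(-23 \right)} + G{\left(5 \cdot 4 \cdot 0 \right)}\right) 70594} = \frac{1}{\left(-51 + 5 \cdot 4 \cdot 0\right) 70594} = \frac{1}{-51 + 20 \cdot 0} \cdot \frac{1}{70594} = \frac{1}{-51 + 0} \cdot \frac{1}{70594} = \frac{1}{-51} \cdot \frac{1}{70594} = \left(- \frac{1}{51}\right) \frac{1}{70594} = - \frac{1}{3600294}$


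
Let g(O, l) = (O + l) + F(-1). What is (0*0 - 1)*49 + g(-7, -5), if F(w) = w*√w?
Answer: -61 - I ≈ -61.0 - 1.0*I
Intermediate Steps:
F(w) = w^(3/2)
g(O, l) = O + l - I (g(O, l) = (O + l) + (-1)^(3/2) = (O + l) - I = O + l - I)
(0*0 - 1)*49 + g(-7, -5) = (0*0 - 1)*49 + (-7 - 5 - I) = (0 - 1)*49 + (-12 - I) = -1*49 + (-12 - I) = -49 + (-12 - I) = -61 - I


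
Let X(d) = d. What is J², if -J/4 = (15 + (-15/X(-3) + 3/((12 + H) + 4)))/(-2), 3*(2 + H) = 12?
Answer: 14641/9 ≈ 1626.8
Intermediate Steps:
H = 2 (H = -2 + (⅓)*12 = -2 + 4 = 2)
J = 121/3 (J = -4*(15 + (-15/(-3) + 3/((12 + 2) + 4)))/(-2) = -4*(15 + (-15*(-⅓) + 3/(14 + 4)))*(-1)/2 = -4*(15 + (5 + 3/18))*(-1)/2 = -4*(15 + (5 + 3*(1/18)))*(-1)/2 = -4*(15 + (5 + ⅙))*(-1)/2 = -4*(15 + 31/6)*(-1)/2 = -242*(-1)/(3*2) = -4*(-121/12) = 121/3 ≈ 40.333)
J² = (121/3)² = 14641/9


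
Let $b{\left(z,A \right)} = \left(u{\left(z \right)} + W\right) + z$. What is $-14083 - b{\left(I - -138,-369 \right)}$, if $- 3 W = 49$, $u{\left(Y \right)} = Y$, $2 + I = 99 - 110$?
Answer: $- \frac{42950}{3} \approx -14317.0$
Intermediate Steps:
$I = -13$ ($I = -2 + \left(99 - 110\right) = -2 - 11 = -13$)
$W = - \frac{49}{3}$ ($W = \left(- \frac{1}{3}\right) 49 = - \frac{49}{3} \approx -16.333$)
$b{\left(z,A \right)} = - \frac{49}{3} + 2 z$ ($b{\left(z,A \right)} = \left(z - \frac{49}{3}\right) + z = \left(- \frac{49}{3} + z\right) + z = - \frac{49}{3} + 2 z$)
$-14083 - b{\left(I - -138,-369 \right)} = -14083 - \left(- \frac{49}{3} + 2 \left(-13 - -138\right)\right) = -14083 - \left(- \frac{49}{3} + 2 \left(-13 + 138\right)\right) = -14083 - \left(- \frac{49}{3} + 2 \cdot 125\right) = -14083 - \left(- \frac{49}{3} + 250\right) = -14083 - \frac{701}{3} = - \frac{42950}{3}$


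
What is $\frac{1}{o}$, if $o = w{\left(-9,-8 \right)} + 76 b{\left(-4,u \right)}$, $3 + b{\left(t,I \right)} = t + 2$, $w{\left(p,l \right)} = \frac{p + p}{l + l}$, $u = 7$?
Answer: $- \frac{8}{3031} \approx -0.0026394$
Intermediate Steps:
$w{\left(p,l \right)} = \frac{p}{l}$ ($w{\left(p,l \right)} = \frac{2 p}{2 l} = 2 p \frac{1}{2 l} = \frac{p}{l}$)
$b{\left(t,I \right)} = -1 + t$ ($b{\left(t,I \right)} = -3 + \left(t + 2\right) = -3 + \left(2 + t\right) = -1 + t$)
$o = - \frac{3031}{8}$ ($o = - \frac{9}{-8} + 76 \left(-1 - 4\right) = \left(-9\right) \left(- \frac{1}{8}\right) + 76 \left(-5\right) = \frac{9}{8} - 380 = - \frac{3031}{8} \approx -378.88$)
$\frac{1}{o} = \frac{1}{- \frac{3031}{8}} = - \frac{8}{3031}$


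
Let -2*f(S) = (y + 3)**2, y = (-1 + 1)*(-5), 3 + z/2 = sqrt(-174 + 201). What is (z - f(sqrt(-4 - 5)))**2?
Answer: 441/4 - 18*sqrt(3) ≈ 79.073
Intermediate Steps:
z = -6 + 6*sqrt(3) (z = -6 + 2*sqrt(-174 + 201) = -6 + 2*sqrt(27) = -6 + 2*(3*sqrt(3)) = -6 + 6*sqrt(3) ≈ 4.3923)
y = 0 (y = 0*(-5) = 0)
f(S) = -9/2 (f(S) = -(0 + 3)**2/2 = -1/2*3**2 = -1/2*9 = -9/2)
(z - f(sqrt(-4 - 5)))**2 = ((-6 + 6*sqrt(3)) - 1*(-9/2))**2 = ((-6 + 6*sqrt(3)) + 9/2)**2 = (-3/2 + 6*sqrt(3))**2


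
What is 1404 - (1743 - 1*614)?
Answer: 275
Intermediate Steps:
1404 - (1743 - 1*614) = 1404 - (1743 - 614) = 1404 - 1*1129 = 1404 - 1129 = 275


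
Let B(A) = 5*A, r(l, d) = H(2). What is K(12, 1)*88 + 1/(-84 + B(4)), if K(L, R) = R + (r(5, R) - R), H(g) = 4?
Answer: 22527/64 ≈ 351.98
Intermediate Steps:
r(l, d) = 4
K(L, R) = 4 (K(L, R) = R + (4 - R) = 4)
K(12, 1)*88 + 1/(-84 + B(4)) = 4*88 + 1/(-84 + 5*4) = 352 + 1/(-84 + 20) = 352 + 1/(-64) = 352 - 1/64 = 22527/64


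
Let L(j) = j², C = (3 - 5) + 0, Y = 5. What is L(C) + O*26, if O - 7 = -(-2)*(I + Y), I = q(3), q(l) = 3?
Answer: 602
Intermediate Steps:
I = 3
O = 23 (O = 7 - (-2)*(3 + 5) = 7 - (-2)*8 = 7 - 1*(-16) = 7 + 16 = 23)
C = -2 (C = -2 + 0 = -2)
L(C) + O*26 = (-2)² + 23*26 = 4 + 598 = 602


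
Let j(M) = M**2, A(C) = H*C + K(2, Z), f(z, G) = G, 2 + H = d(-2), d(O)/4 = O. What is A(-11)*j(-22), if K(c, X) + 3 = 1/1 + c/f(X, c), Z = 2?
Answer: 52756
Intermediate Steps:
d(O) = 4*O
H = -10 (H = -2 + 4*(-2) = -2 - 8 = -10)
K(c, X) = -1 (K(c, X) = -3 + (1/1 + c/c) = -3 + (1*1 + 1) = -3 + (1 + 1) = -3 + 2 = -1)
A(C) = -1 - 10*C (A(C) = -10*C - 1 = -1 - 10*C)
A(-11)*j(-22) = (-1 - 10*(-11))*(-22)**2 = (-1 + 110)*484 = 109*484 = 52756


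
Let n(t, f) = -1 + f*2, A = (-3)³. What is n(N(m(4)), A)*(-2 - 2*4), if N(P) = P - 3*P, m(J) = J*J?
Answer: 550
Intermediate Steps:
m(J) = J²
N(P) = -2*P
A = -27
n(t, f) = -1 + 2*f
n(N(m(4)), A)*(-2 - 2*4) = (-1 + 2*(-27))*(-2 - 2*4) = (-1 - 54)*(-2 - 8) = -55*(-10) = 550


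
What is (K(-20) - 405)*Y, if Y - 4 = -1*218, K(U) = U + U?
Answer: 95230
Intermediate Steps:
K(U) = 2*U
Y = -214 (Y = 4 - 1*218 = 4 - 218 = -214)
(K(-20) - 405)*Y = (2*(-20) - 405)*(-214) = (-40 - 405)*(-214) = -445*(-214) = 95230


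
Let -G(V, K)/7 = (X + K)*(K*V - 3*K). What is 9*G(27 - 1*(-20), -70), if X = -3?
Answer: -14164920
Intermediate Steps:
G(V, K) = -7*(-3 + K)*(-3*K + K*V) (G(V, K) = -7*(-3 + K)*(K*V - 3*K) = -7*(-3 + K)*(-3*K + K*V))
9*G(27 - 1*(-20), -70) = 9*(7*(-70)*(-9 + 3*(-70) + 3*(27 - 1*(-20)) - 1*(-70)*(27 - 1*(-20)))) = 9*(7*(-70)*(-9 - 210 + 3*(27 + 20) - 1*(-70)*(27 + 20))) = 9*(7*(-70)*(-9 - 210 + 3*47 - 1*(-70)*47)) = 9*(7*(-70)*(-9 - 210 + 141 + 3290)) = 9*(7*(-70)*3212) = 9*(-1573880) = -14164920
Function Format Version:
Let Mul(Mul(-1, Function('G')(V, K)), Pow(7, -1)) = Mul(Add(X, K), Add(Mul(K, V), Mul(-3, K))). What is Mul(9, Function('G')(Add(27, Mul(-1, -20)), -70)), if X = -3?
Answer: -14164920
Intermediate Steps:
Function('G')(V, K) = Mul(-7, Add(-3, K), Add(Mul(-3, K), Mul(K, V))) (Function('G')(V, K) = Mul(-7, Mul(Add(-3, K), Add(Mul(K, V), Mul(-3, K)))) = Mul(-7, Mul(Add(-3, K), Add(Mul(-3, K), Mul(K, V)))) = Mul(-7, Add(-3, K), Add(Mul(-3, K), Mul(K, V))))
Mul(9, Function('G')(Add(27, Mul(-1, -20)), -70)) = Mul(9, Mul(7, -70, Add(-9, Mul(3, -70), Mul(3, Add(27, Mul(-1, -20))), Mul(-1, -70, Add(27, Mul(-1, -20)))))) = Mul(9, Mul(7, -70, Add(-9, -210, Mul(3, Add(27, 20)), Mul(-1, -70, Add(27, 20))))) = Mul(9, Mul(7, -70, Add(-9, -210, Mul(3, 47), Mul(-1, -70, 47)))) = Mul(9, Mul(7, -70, Add(-9, -210, 141, 3290))) = Mul(9, Mul(7, -70, 3212)) = Mul(9, -1573880) = -14164920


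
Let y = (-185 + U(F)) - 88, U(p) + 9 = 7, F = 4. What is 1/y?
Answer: -1/275 ≈ -0.0036364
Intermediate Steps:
U(p) = -2 (U(p) = -9 + 7 = -2)
y = -275 (y = (-185 - 2) - 88 = -187 - 88 = -275)
1/y = 1/(-275) = -1/275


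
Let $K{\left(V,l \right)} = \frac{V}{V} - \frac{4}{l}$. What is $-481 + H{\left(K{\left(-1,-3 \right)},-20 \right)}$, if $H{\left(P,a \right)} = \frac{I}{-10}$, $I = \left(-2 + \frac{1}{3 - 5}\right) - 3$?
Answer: $- \frac{9609}{20} \approx -480.45$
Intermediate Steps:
$K{\left(V,l \right)} = 1 - \frac{4}{l}$
$I = - \frac{11}{2}$ ($I = \left(-2 + \frac{1}{-2}\right) - 3 = \left(-2 - \frac{1}{2}\right) - 3 = - \frac{5}{2} - 3 = - \frac{11}{2} \approx -5.5$)
$H{\left(P,a \right)} = \frac{11}{20}$ ($H{\left(P,a \right)} = - \frac{11}{2 \left(-10\right)} = \left(- \frac{11}{2}\right) \left(- \frac{1}{10}\right) = \frac{11}{20}$)
$-481 + H{\left(K{\left(-1,-3 \right)},-20 \right)} = -481 + \frac{11}{20} = - \frac{9609}{20}$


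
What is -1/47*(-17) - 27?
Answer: -1252/47 ≈ -26.638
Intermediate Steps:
-1/47*(-17) - 27 = 17/47 - 27 = -1252/47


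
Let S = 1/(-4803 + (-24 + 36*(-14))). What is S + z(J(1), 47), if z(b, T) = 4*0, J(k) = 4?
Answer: -1/5331 ≈ -0.00018758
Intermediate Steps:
z(b, T) = 0
S = -1/5331 (S = 1/(-4803 + (-24 - 504)) = 1/(-4803 - 528) = 1/(-5331) = -1/5331 ≈ -0.00018758)
S + z(J(1), 47) = -1/5331 + 0 = -1/5331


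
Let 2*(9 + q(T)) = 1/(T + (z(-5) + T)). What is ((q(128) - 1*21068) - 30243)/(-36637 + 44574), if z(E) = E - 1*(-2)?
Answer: -25967919/4016122 ≈ -6.4659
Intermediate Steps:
z(E) = 2 + E (z(E) = E + 2 = 2 + E)
q(T) = -9 + 1/(2*(-3 + 2*T)) (q(T) = -9 + 1/(2*(T + ((2 - 5) + T))) = -9 + 1/(2*(T + (-3 + T))) = -9 + 1/(2*(-3 + 2*T)))
((q(128) - 1*21068) - 30243)/(-36637 + 44574) = (((55 - 36*128)/(2*(-3 + 2*128)) - 1*21068) - 30243)/(-36637 + 44574) = (((55 - 4608)/(2*(-3 + 256)) - 21068) - 30243)/7937 = (((½)*(-4553)/253 - 21068) - 30243)*(1/7937) = (((½)*(1/253)*(-4553) - 21068) - 30243)*(1/7937) = ((-4553/506 - 21068) - 30243)*(1/7937) = (-10664961/506 - 30243)*(1/7937) = -25967919/506*1/7937 = -25967919/4016122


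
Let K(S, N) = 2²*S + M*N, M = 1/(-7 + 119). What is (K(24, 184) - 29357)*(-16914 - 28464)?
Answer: 9294117759/7 ≈ 1.3277e+9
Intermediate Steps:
M = 1/112 ≈ 0.0089286
K(S, N) = 4*S + N/112 (K(S, N) = 2²*S + N/112 = 4*S + N/112)
(K(24, 184) - 29357)*(-16914 - 28464) = ((4*24 + (1/112)*184) - 29357)*(-16914 - 28464) = ((96 + 23/14) - 29357)*(-45378) = (1367/14 - 29357)*(-45378) = -409631/14*(-45378) = 9294117759/7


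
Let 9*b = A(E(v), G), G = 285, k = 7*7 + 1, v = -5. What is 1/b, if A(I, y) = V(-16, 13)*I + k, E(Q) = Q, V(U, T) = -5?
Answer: 3/25 ≈ 0.12000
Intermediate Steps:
k = 50 (k = 49 + 1 = 50)
A(I, y) = 50 - 5*I (A(I, y) = -5*I + 50 = 50 - 5*I)
b = 25/3 (b = (50 - 5*(-5))/9 = (50 + 25)/9 = (1/9)*75 = 25/3 ≈ 8.3333)
1/b = 1/(25/3) = 3/25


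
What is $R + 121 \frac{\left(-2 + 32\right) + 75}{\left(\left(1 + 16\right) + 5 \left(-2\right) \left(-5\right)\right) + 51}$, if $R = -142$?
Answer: $- \frac{4051}{118} \approx -34.331$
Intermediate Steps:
$R + 121 \frac{\left(-2 + 32\right) + 75}{\left(\left(1 + 16\right) + 5 \left(-2\right) \left(-5\right)\right) + 51} = -142 + 121 \frac{\left(-2 + 32\right) + 75}{\left(\left(1 + 16\right) + 5 \left(-2\right) \left(-5\right)\right) + 51} = -142 + 121 \frac{30 + 75}{\left(17 - -50\right) + 51} = -142 + 121 \frac{105}{\left(17 + 50\right) + 51} = -142 + 121 \frac{105}{67 + 51} = -142 + 121 \cdot \frac{105}{118} = -142 + \frac{12705}{118} = - \frac{4051}{118}$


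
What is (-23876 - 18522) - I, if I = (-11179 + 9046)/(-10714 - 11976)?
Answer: -962012753/22690 ≈ -42398.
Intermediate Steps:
I = 2133/22690 (I = -2133/(-22690) = -2133*(-1/22690) = 2133/22690 ≈ 0.094006)
(-23876 - 18522) - I = (-23876 - 18522) - 1*2133/22690 = -42398 - 2133/22690 = -962012753/22690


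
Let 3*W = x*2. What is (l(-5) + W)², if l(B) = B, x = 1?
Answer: 169/9 ≈ 18.778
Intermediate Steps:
W = ⅔ (W = (1*2)/3 = (⅓)*2 = ⅔ ≈ 0.66667)
(l(-5) + W)² = (-5 + ⅔)² = (-13/3)² = 169/9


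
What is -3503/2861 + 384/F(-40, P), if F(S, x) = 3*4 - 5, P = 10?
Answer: 1074103/20027 ≈ 53.633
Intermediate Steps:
F(S, x) = 7 (F(S, x) = 12 - 5 = 7)
-3503/2861 + 384/F(-40, P) = -3503/2861 + 384/7 = 1074103/20027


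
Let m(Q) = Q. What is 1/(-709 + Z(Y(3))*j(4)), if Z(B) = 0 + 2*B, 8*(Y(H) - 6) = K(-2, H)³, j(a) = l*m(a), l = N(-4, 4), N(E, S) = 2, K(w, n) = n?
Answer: -1/559 ≈ -0.0017889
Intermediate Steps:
l = 2
j(a) = 2*a
Y(H) = 6 + H³/8
Z(B) = 2*B
1/(-709 + Z(Y(3))*j(4)) = 1/(-709 + (2*(6 + (⅛)*3³))*(2*4)) = 1/(-709 + (2*(6 + (⅛)*27))*8) = 1/(-709 + (2*(6 + 27/8))*8) = 1/(-709 + (2*(75/8))*8) = 1/(-709 + (75/4)*8) = 1/(-709 + 150) = 1/(-559) = -1/559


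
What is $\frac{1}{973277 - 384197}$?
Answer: $\frac{1}{589080} \approx 1.6976 \cdot 10^{-6}$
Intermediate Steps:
$\frac{1}{973277 - 384197} = \frac{1}{589080}$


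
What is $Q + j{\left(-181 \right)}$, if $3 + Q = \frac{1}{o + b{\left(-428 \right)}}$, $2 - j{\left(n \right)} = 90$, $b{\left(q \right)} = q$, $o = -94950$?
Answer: $- \frac{8679399}{95378} \approx -91.0$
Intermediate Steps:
$j{\left(n \right)} = -88$ ($j{\left(n \right)} = 2 - 90 = -88$)
$Q = - \frac{286135}{95378}$ ($Q = -3 + \frac{1}{-94950 - 428} = -3 + \frac{1}{-95378} = -3 - \frac{1}{95378} = - \frac{286135}{95378} \approx -3.0$)
$Q + j{\left(-181 \right)} = - \frac{286135}{95378} - 88 = - \frac{8679399}{95378}$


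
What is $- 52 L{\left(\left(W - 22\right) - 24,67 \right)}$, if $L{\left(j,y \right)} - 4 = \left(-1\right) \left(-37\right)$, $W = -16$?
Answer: $-2132$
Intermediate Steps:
$L{\left(j,y \right)} = 41$ ($L{\left(j,y \right)} = 4 - -37 = 4 + 37 = 41$)
$- 52 L{\left(\left(W - 22\right) - 24,67 \right)} = \left(-52\right) 41 = -2132$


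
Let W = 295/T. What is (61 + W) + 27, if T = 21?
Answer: 2143/21 ≈ 102.05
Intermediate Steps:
W = 295/21 ≈ 14.048
(61 + W) + 27 = (61 + 295/21) + 27 = 1576/21 + 27 = 2143/21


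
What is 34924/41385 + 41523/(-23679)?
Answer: -99051551/108883935 ≈ -0.90970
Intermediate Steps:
34924/41385 + 41523/(-23679) = 34924*(1/41385) + 41523*(-1/23679) = 34924/41385 - 13841/7893 = -99051551/108883935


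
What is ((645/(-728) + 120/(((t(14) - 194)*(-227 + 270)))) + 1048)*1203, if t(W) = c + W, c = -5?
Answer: 1458998685111/1158248 ≈ 1.2597e+6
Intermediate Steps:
t(W) = -5 + W
((645/(-728) + 120/(((t(14) - 194)*(-227 + 270)))) + 1048)*1203 = ((645/(-728) + 120/((((-5 + 14) - 194)*(-227 + 270)))) + 1048)*1203 = ((645*(-1/728) + 120/(((9 - 194)*43))) + 1048)*1203 = ((-645/728 + 120/((-185*43))) + 1048)*1203 = ((-645/728 + 120/(-7955)) + 1048)*1203 = ((-645/728 + 120*(-1/7955)) + 1048)*1203 = ((-645/728 - 24/1591) + 1048)*1203 = (-1043667/1158248 + 1048)*1203 = (1212800237/1158248)*1203 = 1458998685111/1158248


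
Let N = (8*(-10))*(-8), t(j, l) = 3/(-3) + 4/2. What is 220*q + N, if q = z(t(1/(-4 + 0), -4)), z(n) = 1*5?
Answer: 1740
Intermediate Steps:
t(j, l) = 1 (t(j, l) = 3*(-1/3) + 4*(1/2) = -1 + 2 = 1)
N = 640 (N = -80*(-8) = 640)
z(n) = 5
q = 5
220*q + N = 220*5 + 640 = 1100 + 640 = 1740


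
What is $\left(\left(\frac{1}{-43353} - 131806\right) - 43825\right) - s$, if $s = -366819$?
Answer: $\frac{8288573363}{43353} \approx 1.9119 \cdot 10^{5}$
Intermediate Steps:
$\left(\left(\frac{1}{-43353} - 131806\right) - 43825\right) - s = \left(\left(\frac{1}{-43353} - 131806\right) - 43825\right) - -366819 = \left(\left(- \frac{1}{43353} - 131806\right) - 43825\right) + 366819 = \left(- \frac{5714185519}{43353} - 43825\right) + 366819 = - \frac{7614130744}{43353} + 366819 = \frac{8288573363}{43353}$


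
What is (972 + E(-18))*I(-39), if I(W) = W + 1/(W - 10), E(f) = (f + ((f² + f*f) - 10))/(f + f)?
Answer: -16429816/441 ≈ -37256.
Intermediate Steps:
E(f) = (-10 + f + 2*f²)/(2*f) (E(f) = (f + ((f² + f²) - 10))/((2*f)) = (f + (2*f² - 10))*(1/(2*f)) = (f + (-10 + 2*f²))*(1/(2*f)) = (-10 + f + 2*f²)*(1/(2*f)) = (-10 + f + 2*f²)/(2*f))
I(W) = W + 1/(-10 + W)
(972 + E(-18))*I(-39) = (972 + (½ - 18 - 5/(-18)))*((1 + (-39)² - 10*(-39))/(-10 - 39)) = (972 + (½ - 18 - 5*(-1/18)))*((1 + 1521 + 390)/(-49)) = (972 + (½ - 18 + 5/18))*(-1/49*1912) = (972 - 155/9)*(-1912/49) = (8593/9)*(-1912/49) = -16429816/441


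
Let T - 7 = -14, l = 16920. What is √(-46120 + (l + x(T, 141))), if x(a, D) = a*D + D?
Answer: I*√30046 ≈ 173.34*I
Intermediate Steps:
T = -7 (T = 7 - 14 = -7)
x(a, D) = D + D*a (x(a, D) = D*a + D = D + D*a)
√(-46120 + (l + x(T, 141))) = √(-46120 + (16920 + 141*(1 - 7))) = √(-46120 + (16920 + 141*(-6))) = √(-46120 + (16920 - 846)) = √(-46120 + 16074) = √(-30046) = I*√30046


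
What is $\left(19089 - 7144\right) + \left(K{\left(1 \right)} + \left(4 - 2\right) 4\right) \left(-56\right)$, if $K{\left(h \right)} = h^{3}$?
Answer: $11441$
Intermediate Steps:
$\left(19089 - 7144\right) + \left(K{\left(1 \right)} + \left(4 - 2\right) 4\right) \left(-56\right) = \left(19089 - 7144\right) + \left(1^{3} + \left(4 - 2\right) 4\right) \left(-56\right) = 11945 + \left(1 + 2 \cdot 4\right) \left(-56\right) = 11945 + \left(1 + 8\right) \left(-56\right) = 11945 + 9 \left(-56\right) = 11945 - 504 = 11441$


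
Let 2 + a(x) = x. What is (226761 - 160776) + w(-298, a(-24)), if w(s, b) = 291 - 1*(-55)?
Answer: 66331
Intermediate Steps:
a(x) = -2 + x
w(s, b) = 346 (w(s, b) = 291 + 55 = 346)
(226761 - 160776) + w(-298, a(-24)) = (226761 - 160776) + 346 = 65985 + 346 = 66331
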